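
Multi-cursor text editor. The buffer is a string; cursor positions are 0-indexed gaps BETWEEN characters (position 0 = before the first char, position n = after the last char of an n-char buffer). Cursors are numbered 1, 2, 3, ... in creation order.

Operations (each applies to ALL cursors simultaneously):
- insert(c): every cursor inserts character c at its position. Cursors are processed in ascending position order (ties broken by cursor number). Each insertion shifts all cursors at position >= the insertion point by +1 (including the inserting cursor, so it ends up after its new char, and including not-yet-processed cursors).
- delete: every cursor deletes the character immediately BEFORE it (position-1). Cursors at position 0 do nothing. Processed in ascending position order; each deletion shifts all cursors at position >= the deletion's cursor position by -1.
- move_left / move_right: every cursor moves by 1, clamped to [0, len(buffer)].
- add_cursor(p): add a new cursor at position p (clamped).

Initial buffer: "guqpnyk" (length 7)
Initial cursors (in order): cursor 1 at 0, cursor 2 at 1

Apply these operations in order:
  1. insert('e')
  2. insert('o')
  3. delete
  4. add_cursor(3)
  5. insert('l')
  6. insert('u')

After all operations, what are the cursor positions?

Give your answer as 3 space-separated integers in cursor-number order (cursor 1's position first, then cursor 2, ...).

Answer: 3 9 9

Derivation:
After op 1 (insert('e')): buffer="egeuqpnyk" (len 9), cursors c1@1 c2@3, authorship 1.2......
After op 2 (insert('o')): buffer="eogeouqpnyk" (len 11), cursors c1@2 c2@5, authorship 11.22......
After op 3 (delete): buffer="egeuqpnyk" (len 9), cursors c1@1 c2@3, authorship 1.2......
After op 4 (add_cursor(3)): buffer="egeuqpnyk" (len 9), cursors c1@1 c2@3 c3@3, authorship 1.2......
After op 5 (insert('l')): buffer="elgelluqpnyk" (len 12), cursors c1@2 c2@6 c3@6, authorship 11.223......
After op 6 (insert('u')): buffer="elugelluuuqpnyk" (len 15), cursors c1@3 c2@9 c3@9, authorship 111.22323......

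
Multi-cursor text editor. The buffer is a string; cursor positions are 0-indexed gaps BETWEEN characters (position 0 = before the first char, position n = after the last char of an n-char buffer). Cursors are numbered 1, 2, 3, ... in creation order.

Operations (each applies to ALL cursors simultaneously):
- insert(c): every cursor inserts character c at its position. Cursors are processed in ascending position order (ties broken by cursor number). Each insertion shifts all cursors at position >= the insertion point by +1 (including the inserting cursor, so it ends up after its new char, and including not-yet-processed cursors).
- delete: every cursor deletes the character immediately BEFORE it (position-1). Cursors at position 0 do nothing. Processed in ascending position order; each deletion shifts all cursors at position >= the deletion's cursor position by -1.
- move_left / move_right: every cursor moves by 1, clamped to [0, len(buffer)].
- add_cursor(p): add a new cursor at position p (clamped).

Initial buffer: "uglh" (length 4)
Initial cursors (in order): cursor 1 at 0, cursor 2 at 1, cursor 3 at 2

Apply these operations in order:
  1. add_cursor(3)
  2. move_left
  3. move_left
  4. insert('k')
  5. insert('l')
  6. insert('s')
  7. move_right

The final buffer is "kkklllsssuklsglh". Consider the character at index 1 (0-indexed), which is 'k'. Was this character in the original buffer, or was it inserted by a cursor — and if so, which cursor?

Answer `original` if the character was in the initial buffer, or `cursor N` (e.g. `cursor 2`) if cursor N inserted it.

Answer: cursor 2

Derivation:
After op 1 (add_cursor(3)): buffer="uglh" (len 4), cursors c1@0 c2@1 c3@2 c4@3, authorship ....
After op 2 (move_left): buffer="uglh" (len 4), cursors c1@0 c2@0 c3@1 c4@2, authorship ....
After op 3 (move_left): buffer="uglh" (len 4), cursors c1@0 c2@0 c3@0 c4@1, authorship ....
After op 4 (insert('k')): buffer="kkkukglh" (len 8), cursors c1@3 c2@3 c3@3 c4@5, authorship 123.4...
After op 5 (insert('l')): buffer="kkkllluklglh" (len 12), cursors c1@6 c2@6 c3@6 c4@9, authorship 123123.44...
After op 6 (insert('s')): buffer="kkklllsssuklsglh" (len 16), cursors c1@9 c2@9 c3@9 c4@13, authorship 123123123.444...
After op 7 (move_right): buffer="kkklllsssuklsglh" (len 16), cursors c1@10 c2@10 c3@10 c4@14, authorship 123123123.444...
Authorship (.=original, N=cursor N): 1 2 3 1 2 3 1 2 3 . 4 4 4 . . .
Index 1: author = 2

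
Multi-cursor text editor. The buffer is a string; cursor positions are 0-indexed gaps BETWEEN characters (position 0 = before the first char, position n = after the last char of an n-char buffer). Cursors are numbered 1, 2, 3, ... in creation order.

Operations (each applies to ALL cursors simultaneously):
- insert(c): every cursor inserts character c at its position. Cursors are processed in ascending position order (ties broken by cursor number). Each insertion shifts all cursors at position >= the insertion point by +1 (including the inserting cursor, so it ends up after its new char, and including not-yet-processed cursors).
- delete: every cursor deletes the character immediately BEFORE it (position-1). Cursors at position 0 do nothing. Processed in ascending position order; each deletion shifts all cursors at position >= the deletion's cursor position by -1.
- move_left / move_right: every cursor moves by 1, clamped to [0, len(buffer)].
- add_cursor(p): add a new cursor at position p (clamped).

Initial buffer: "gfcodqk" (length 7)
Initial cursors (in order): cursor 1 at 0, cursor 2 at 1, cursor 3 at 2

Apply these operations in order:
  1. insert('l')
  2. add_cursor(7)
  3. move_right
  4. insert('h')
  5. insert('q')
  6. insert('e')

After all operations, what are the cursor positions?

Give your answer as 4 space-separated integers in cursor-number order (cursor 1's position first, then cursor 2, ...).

After op 1 (insert('l')): buffer="lglflcodqk" (len 10), cursors c1@1 c2@3 c3@5, authorship 1.2.3.....
After op 2 (add_cursor(7)): buffer="lglflcodqk" (len 10), cursors c1@1 c2@3 c3@5 c4@7, authorship 1.2.3.....
After op 3 (move_right): buffer="lglflcodqk" (len 10), cursors c1@2 c2@4 c3@6 c4@8, authorship 1.2.3.....
After op 4 (insert('h')): buffer="lghlfhlchodhqk" (len 14), cursors c1@3 c2@6 c3@9 c4@12, authorship 1.12.23.3..4..
After op 5 (insert('q')): buffer="lghqlfhqlchqodhqqk" (len 18), cursors c1@4 c2@8 c3@12 c4@16, authorship 1.112.223.33..44..
After op 6 (insert('e')): buffer="lghqelfhqelchqeodhqeqk" (len 22), cursors c1@5 c2@10 c3@15 c4@20, authorship 1.1112.2223.333..444..

Answer: 5 10 15 20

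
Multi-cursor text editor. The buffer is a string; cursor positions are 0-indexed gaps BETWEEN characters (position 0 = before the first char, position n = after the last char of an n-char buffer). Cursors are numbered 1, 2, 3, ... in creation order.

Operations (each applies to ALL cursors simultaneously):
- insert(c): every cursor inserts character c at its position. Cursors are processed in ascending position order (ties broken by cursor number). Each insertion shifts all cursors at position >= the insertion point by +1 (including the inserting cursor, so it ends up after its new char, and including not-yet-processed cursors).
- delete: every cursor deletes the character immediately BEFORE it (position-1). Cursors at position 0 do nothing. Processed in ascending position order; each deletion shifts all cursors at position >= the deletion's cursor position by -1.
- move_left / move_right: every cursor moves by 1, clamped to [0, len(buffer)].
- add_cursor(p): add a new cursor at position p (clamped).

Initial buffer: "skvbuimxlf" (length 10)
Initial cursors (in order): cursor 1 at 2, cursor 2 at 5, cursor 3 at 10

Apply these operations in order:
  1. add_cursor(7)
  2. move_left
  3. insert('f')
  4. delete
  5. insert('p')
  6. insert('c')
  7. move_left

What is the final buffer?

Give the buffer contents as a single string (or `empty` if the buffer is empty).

Answer: spckvbpcuipcmxlpcf

Derivation:
After op 1 (add_cursor(7)): buffer="skvbuimxlf" (len 10), cursors c1@2 c2@5 c4@7 c3@10, authorship ..........
After op 2 (move_left): buffer="skvbuimxlf" (len 10), cursors c1@1 c2@4 c4@6 c3@9, authorship ..........
After op 3 (insert('f')): buffer="sfkvbfuifmxlff" (len 14), cursors c1@2 c2@6 c4@9 c3@13, authorship .1...2..4...3.
After op 4 (delete): buffer="skvbuimxlf" (len 10), cursors c1@1 c2@4 c4@6 c3@9, authorship ..........
After op 5 (insert('p')): buffer="spkvbpuipmxlpf" (len 14), cursors c1@2 c2@6 c4@9 c3@13, authorship .1...2..4...3.
After op 6 (insert('c')): buffer="spckvbpcuipcmxlpcf" (len 18), cursors c1@3 c2@8 c4@12 c3@17, authorship .11...22..44...33.
After op 7 (move_left): buffer="spckvbpcuipcmxlpcf" (len 18), cursors c1@2 c2@7 c4@11 c3@16, authorship .11...22..44...33.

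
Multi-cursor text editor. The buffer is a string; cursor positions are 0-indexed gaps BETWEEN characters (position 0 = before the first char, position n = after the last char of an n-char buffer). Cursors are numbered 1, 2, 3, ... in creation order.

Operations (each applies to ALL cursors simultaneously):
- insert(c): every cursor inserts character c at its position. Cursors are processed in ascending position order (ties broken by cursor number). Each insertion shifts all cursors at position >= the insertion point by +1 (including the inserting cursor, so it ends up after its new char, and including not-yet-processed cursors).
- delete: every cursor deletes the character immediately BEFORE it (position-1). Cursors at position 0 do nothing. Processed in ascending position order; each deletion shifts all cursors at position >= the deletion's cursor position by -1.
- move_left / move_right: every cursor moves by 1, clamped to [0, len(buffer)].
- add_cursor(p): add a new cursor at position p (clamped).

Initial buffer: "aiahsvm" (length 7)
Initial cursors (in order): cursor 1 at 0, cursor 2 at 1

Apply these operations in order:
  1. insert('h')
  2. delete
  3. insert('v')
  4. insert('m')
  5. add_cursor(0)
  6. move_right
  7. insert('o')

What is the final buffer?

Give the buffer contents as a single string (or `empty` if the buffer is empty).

After op 1 (insert('h')): buffer="hahiahsvm" (len 9), cursors c1@1 c2@3, authorship 1.2......
After op 2 (delete): buffer="aiahsvm" (len 7), cursors c1@0 c2@1, authorship .......
After op 3 (insert('v')): buffer="vaviahsvm" (len 9), cursors c1@1 c2@3, authorship 1.2......
After op 4 (insert('m')): buffer="vmavmiahsvm" (len 11), cursors c1@2 c2@5, authorship 11.22......
After op 5 (add_cursor(0)): buffer="vmavmiahsvm" (len 11), cursors c3@0 c1@2 c2@5, authorship 11.22......
After op 6 (move_right): buffer="vmavmiahsvm" (len 11), cursors c3@1 c1@3 c2@6, authorship 11.22......
After op 7 (insert('o')): buffer="vomaovmioahsvm" (len 14), cursors c3@2 c1@5 c2@9, authorship 131.122.2.....

Answer: vomaovmioahsvm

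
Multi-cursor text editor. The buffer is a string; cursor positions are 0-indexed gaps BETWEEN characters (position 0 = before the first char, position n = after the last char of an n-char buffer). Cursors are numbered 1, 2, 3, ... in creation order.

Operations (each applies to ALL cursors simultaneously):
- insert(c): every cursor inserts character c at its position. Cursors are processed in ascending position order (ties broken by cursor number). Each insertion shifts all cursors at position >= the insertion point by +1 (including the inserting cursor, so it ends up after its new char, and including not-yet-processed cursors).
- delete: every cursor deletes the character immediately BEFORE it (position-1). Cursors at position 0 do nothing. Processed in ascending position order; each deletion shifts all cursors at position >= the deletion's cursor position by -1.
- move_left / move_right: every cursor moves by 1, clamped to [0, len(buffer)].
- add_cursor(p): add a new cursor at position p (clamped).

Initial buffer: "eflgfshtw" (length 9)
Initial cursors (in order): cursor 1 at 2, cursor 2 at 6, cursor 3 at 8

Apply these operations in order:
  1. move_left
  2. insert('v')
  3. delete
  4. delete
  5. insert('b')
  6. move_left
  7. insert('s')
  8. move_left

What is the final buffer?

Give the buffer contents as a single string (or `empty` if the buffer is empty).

After op 1 (move_left): buffer="eflgfshtw" (len 9), cursors c1@1 c2@5 c3@7, authorship .........
After op 2 (insert('v')): buffer="evflgfvshvtw" (len 12), cursors c1@2 c2@7 c3@10, authorship .1....2..3..
After op 3 (delete): buffer="eflgfshtw" (len 9), cursors c1@1 c2@5 c3@7, authorship .........
After op 4 (delete): buffer="flgstw" (len 6), cursors c1@0 c2@3 c3@4, authorship ......
After op 5 (insert('b')): buffer="bflgbsbtw" (len 9), cursors c1@1 c2@5 c3@7, authorship 1...2.3..
After op 6 (move_left): buffer="bflgbsbtw" (len 9), cursors c1@0 c2@4 c3@6, authorship 1...2.3..
After op 7 (insert('s')): buffer="sbflgsbssbtw" (len 12), cursors c1@1 c2@6 c3@9, authorship 11...22.33..
After op 8 (move_left): buffer="sbflgsbssbtw" (len 12), cursors c1@0 c2@5 c3@8, authorship 11...22.33..

Answer: sbflgsbssbtw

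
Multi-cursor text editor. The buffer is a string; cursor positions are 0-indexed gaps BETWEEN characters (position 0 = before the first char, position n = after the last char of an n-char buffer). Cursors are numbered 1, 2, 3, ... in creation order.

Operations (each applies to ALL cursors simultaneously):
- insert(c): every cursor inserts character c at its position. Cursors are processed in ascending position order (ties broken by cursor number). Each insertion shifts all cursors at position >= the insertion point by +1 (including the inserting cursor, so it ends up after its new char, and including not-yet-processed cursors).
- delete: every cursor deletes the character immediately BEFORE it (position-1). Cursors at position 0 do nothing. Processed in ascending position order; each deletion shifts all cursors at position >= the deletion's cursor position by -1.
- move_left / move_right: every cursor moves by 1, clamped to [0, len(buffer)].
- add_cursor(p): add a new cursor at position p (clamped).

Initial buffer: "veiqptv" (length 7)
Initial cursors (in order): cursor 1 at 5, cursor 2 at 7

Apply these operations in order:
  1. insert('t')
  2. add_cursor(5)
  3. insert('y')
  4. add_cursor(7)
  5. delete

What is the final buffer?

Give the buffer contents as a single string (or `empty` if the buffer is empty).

After op 1 (insert('t')): buffer="veiqpttvt" (len 9), cursors c1@6 c2@9, authorship .....1..2
After op 2 (add_cursor(5)): buffer="veiqpttvt" (len 9), cursors c3@5 c1@6 c2@9, authorship .....1..2
After op 3 (insert('y')): buffer="veiqpytytvty" (len 12), cursors c3@6 c1@8 c2@12, authorship .....311..22
After op 4 (add_cursor(7)): buffer="veiqpytytvty" (len 12), cursors c3@6 c4@7 c1@8 c2@12, authorship .....311..22
After op 5 (delete): buffer="veiqptvt" (len 8), cursors c1@5 c3@5 c4@5 c2@8, authorship .......2

Answer: veiqptvt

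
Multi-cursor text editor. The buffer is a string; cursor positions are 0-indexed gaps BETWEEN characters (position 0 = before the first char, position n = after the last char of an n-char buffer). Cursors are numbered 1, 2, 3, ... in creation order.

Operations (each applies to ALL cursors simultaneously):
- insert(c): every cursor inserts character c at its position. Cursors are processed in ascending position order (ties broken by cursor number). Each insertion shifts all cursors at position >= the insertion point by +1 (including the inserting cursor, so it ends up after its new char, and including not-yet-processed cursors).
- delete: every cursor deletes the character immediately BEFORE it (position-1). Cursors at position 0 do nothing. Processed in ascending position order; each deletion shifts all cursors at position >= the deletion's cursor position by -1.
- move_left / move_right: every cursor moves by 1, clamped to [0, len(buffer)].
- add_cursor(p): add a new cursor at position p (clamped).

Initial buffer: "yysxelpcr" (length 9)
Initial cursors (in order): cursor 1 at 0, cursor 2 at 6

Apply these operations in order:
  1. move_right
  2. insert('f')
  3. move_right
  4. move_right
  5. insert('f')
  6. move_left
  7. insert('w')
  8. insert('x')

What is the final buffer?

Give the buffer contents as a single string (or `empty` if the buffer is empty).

Answer: yfyswxfxelpfcrwxf

Derivation:
After op 1 (move_right): buffer="yysxelpcr" (len 9), cursors c1@1 c2@7, authorship .........
After op 2 (insert('f')): buffer="yfysxelpfcr" (len 11), cursors c1@2 c2@9, authorship .1......2..
After op 3 (move_right): buffer="yfysxelpfcr" (len 11), cursors c1@3 c2@10, authorship .1......2..
After op 4 (move_right): buffer="yfysxelpfcr" (len 11), cursors c1@4 c2@11, authorship .1......2..
After op 5 (insert('f')): buffer="yfysfxelpfcrf" (len 13), cursors c1@5 c2@13, authorship .1..1....2..2
After op 6 (move_left): buffer="yfysfxelpfcrf" (len 13), cursors c1@4 c2@12, authorship .1..1....2..2
After op 7 (insert('w')): buffer="yfyswfxelpfcrwf" (len 15), cursors c1@5 c2@14, authorship .1..11....2..22
After op 8 (insert('x')): buffer="yfyswxfxelpfcrwxf" (len 17), cursors c1@6 c2@16, authorship .1..111....2..222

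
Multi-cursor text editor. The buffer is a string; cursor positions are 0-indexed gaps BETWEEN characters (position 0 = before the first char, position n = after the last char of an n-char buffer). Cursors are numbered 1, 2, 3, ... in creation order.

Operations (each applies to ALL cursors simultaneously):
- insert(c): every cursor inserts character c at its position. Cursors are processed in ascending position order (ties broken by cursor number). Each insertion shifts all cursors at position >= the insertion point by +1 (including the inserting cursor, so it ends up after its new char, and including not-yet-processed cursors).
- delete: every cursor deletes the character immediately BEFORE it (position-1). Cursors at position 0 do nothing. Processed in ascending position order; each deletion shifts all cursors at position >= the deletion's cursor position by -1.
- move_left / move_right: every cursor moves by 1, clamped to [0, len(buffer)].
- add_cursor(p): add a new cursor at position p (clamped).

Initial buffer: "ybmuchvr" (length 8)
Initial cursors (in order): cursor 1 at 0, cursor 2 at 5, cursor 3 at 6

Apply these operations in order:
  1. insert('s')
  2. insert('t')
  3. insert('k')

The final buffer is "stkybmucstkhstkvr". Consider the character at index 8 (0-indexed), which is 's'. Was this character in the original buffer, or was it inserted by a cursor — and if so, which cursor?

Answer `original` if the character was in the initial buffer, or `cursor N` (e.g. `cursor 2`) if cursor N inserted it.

Answer: cursor 2

Derivation:
After op 1 (insert('s')): buffer="sybmucshsvr" (len 11), cursors c1@1 c2@7 c3@9, authorship 1.....2.3..
After op 2 (insert('t')): buffer="stybmucsthstvr" (len 14), cursors c1@2 c2@9 c3@12, authorship 11.....22.33..
After op 3 (insert('k')): buffer="stkybmucstkhstkvr" (len 17), cursors c1@3 c2@11 c3@15, authorship 111.....222.333..
Authorship (.=original, N=cursor N): 1 1 1 . . . . . 2 2 2 . 3 3 3 . .
Index 8: author = 2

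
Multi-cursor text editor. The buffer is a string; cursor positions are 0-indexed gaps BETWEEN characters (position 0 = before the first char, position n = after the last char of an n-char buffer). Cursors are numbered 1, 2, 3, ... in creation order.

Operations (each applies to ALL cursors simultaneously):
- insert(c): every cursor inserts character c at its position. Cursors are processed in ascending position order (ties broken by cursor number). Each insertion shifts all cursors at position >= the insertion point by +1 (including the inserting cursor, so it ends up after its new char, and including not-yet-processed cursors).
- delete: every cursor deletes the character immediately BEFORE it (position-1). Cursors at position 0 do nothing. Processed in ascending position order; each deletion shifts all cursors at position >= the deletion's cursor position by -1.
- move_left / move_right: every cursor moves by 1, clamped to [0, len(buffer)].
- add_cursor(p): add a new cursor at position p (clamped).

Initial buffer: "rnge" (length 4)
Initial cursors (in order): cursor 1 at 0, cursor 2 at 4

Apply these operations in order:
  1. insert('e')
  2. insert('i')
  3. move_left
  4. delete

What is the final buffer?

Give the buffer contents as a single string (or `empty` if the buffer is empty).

After op 1 (insert('e')): buffer="erngee" (len 6), cursors c1@1 c2@6, authorship 1....2
After op 2 (insert('i')): buffer="eirngeei" (len 8), cursors c1@2 c2@8, authorship 11....22
After op 3 (move_left): buffer="eirngeei" (len 8), cursors c1@1 c2@7, authorship 11....22
After op 4 (delete): buffer="irngei" (len 6), cursors c1@0 c2@5, authorship 1....2

Answer: irngei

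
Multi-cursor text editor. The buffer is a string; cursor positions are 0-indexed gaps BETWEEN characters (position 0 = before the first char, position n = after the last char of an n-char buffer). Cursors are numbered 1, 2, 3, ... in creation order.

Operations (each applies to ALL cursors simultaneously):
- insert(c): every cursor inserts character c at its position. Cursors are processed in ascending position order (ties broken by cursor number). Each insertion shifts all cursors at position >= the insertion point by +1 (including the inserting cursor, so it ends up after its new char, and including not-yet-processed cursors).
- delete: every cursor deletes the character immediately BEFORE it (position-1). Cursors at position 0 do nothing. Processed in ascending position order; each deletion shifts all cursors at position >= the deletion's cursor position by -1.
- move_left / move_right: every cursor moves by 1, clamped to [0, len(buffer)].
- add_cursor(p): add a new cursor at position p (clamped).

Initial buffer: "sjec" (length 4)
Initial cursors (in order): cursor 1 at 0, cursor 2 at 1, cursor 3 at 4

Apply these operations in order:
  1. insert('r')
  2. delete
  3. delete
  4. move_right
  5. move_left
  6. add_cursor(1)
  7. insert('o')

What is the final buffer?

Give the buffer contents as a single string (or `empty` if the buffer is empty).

Answer: oojooe

Derivation:
After op 1 (insert('r')): buffer="rsrjecr" (len 7), cursors c1@1 c2@3 c3@7, authorship 1.2...3
After op 2 (delete): buffer="sjec" (len 4), cursors c1@0 c2@1 c3@4, authorship ....
After op 3 (delete): buffer="je" (len 2), cursors c1@0 c2@0 c3@2, authorship ..
After op 4 (move_right): buffer="je" (len 2), cursors c1@1 c2@1 c3@2, authorship ..
After op 5 (move_left): buffer="je" (len 2), cursors c1@0 c2@0 c3@1, authorship ..
After op 6 (add_cursor(1)): buffer="je" (len 2), cursors c1@0 c2@0 c3@1 c4@1, authorship ..
After op 7 (insert('o')): buffer="oojooe" (len 6), cursors c1@2 c2@2 c3@5 c4@5, authorship 12.34.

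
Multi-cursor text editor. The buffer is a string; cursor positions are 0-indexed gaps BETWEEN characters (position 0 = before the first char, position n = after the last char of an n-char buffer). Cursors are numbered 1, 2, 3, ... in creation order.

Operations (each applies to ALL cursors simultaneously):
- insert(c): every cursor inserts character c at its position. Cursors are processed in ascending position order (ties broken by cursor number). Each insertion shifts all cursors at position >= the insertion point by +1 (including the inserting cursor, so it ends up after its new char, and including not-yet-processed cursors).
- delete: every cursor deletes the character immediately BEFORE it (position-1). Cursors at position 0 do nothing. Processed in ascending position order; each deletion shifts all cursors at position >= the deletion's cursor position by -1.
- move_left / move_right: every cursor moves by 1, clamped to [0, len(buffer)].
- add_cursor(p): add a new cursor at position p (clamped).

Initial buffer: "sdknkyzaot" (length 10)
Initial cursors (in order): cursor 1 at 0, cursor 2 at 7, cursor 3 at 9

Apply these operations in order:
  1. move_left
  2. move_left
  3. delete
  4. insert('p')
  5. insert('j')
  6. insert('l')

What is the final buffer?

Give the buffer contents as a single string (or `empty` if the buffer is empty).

After op 1 (move_left): buffer="sdknkyzaot" (len 10), cursors c1@0 c2@6 c3@8, authorship ..........
After op 2 (move_left): buffer="sdknkyzaot" (len 10), cursors c1@0 c2@5 c3@7, authorship ..........
After op 3 (delete): buffer="sdknyaot" (len 8), cursors c1@0 c2@4 c3@5, authorship ........
After op 4 (insert('p')): buffer="psdknpypaot" (len 11), cursors c1@1 c2@6 c3@8, authorship 1....2.3...
After op 5 (insert('j')): buffer="pjsdknpjypjaot" (len 14), cursors c1@2 c2@8 c3@11, authorship 11....22.33...
After op 6 (insert('l')): buffer="pjlsdknpjlypjlaot" (len 17), cursors c1@3 c2@10 c3@14, authorship 111....222.333...

Answer: pjlsdknpjlypjlaot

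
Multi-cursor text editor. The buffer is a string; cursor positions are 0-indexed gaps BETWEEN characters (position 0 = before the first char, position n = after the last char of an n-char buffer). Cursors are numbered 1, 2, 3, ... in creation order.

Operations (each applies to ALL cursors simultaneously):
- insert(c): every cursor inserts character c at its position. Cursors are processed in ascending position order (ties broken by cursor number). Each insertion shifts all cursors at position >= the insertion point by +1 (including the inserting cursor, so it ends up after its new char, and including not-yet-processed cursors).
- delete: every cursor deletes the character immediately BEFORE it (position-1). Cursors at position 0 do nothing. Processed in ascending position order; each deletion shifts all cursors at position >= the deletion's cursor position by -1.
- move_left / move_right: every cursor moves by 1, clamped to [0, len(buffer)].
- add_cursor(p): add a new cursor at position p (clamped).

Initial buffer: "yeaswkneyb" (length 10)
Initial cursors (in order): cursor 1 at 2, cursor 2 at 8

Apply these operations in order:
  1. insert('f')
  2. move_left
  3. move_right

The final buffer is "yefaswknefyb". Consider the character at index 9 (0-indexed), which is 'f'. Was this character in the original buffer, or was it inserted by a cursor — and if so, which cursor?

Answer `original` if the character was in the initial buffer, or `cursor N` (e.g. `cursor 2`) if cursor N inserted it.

After op 1 (insert('f')): buffer="yefaswknefyb" (len 12), cursors c1@3 c2@10, authorship ..1......2..
After op 2 (move_left): buffer="yefaswknefyb" (len 12), cursors c1@2 c2@9, authorship ..1......2..
After op 3 (move_right): buffer="yefaswknefyb" (len 12), cursors c1@3 c2@10, authorship ..1......2..
Authorship (.=original, N=cursor N): . . 1 . . . . . . 2 . .
Index 9: author = 2

Answer: cursor 2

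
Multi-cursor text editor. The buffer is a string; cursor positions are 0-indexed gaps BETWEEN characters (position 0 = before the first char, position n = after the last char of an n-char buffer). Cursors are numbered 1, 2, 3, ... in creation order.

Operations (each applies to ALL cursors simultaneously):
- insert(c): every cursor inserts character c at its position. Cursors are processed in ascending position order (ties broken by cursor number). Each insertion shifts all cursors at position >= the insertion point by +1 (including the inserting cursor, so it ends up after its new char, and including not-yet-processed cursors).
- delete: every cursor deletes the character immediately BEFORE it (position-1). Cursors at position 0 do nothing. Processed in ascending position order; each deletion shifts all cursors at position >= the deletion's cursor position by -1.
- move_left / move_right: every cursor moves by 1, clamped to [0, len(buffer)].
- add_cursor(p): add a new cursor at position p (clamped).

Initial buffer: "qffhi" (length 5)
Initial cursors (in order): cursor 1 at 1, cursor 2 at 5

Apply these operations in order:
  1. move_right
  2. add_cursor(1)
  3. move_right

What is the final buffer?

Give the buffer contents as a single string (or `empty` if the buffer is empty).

Answer: qffhi

Derivation:
After op 1 (move_right): buffer="qffhi" (len 5), cursors c1@2 c2@5, authorship .....
After op 2 (add_cursor(1)): buffer="qffhi" (len 5), cursors c3@1 c1@2 c2@5, authorship .....
After op 3 (move_right): buffer="qffhi" (len 5), cursors c3@2 c1@3 c2@5, authorship .....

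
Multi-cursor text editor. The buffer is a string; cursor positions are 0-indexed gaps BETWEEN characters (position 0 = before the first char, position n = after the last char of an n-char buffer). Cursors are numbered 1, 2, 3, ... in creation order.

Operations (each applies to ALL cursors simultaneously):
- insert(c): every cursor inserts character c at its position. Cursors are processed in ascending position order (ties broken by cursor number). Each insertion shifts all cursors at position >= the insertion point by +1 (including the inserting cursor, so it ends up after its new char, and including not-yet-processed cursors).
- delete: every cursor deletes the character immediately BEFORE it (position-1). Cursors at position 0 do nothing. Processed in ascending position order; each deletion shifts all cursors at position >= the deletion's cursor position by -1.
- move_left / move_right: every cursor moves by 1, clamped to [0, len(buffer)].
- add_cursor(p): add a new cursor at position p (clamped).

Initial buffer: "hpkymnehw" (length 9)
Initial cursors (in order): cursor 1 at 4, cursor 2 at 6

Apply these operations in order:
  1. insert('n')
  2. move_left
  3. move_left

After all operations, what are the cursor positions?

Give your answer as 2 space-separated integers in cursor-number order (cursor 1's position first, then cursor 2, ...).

After op 1 (insert('n')): buffer="hpkynmnnehw" (len 11), cursors c1@5 c2@8, authorship ....1..2...
After op 2 (move_left): buffer="hpkynmnnehw" (len 11), cursors c1@4 c2@7, authorship ....1..2...
After op 3 (move_left): buffer="hpkynmnnehw" (len 11), cursors c1@3 c2@6, authorship ....1..2...

Answer: 3 6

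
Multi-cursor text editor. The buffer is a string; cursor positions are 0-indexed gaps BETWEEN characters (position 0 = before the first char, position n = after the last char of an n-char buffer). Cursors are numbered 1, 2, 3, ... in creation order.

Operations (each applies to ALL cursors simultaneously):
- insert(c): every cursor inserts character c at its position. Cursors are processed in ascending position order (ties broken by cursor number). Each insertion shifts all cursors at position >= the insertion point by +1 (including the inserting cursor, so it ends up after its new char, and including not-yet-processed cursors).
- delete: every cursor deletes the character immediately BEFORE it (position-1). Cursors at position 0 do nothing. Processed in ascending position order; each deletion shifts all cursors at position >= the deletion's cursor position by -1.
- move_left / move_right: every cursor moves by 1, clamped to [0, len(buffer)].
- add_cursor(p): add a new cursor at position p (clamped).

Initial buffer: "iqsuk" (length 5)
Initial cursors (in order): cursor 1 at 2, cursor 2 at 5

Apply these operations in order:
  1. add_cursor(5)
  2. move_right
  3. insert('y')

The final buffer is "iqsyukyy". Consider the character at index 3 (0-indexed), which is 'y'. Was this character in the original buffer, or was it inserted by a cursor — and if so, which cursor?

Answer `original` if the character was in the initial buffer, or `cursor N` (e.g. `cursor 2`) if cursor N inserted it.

Answer: cursor 1

Derivation:
After op 1 (add_cursor(5)): buffer="iqsuk" (len 5), cursors c1@2 c2@5 c3@5, authorship .....
After op 2 (move_right): buffer="iqsuk" (len 5), cursors c1@3 c2@5 c3@5, authorship .....
After op 3 (insert('y')): buffer="iqsyukyy" (len 8), cursors c1@4 c2@8 c3@8, authorship ...1..23
Authorship (.=original, N=cursor N): . . . 1 . . 2 3
Index 3: author = 1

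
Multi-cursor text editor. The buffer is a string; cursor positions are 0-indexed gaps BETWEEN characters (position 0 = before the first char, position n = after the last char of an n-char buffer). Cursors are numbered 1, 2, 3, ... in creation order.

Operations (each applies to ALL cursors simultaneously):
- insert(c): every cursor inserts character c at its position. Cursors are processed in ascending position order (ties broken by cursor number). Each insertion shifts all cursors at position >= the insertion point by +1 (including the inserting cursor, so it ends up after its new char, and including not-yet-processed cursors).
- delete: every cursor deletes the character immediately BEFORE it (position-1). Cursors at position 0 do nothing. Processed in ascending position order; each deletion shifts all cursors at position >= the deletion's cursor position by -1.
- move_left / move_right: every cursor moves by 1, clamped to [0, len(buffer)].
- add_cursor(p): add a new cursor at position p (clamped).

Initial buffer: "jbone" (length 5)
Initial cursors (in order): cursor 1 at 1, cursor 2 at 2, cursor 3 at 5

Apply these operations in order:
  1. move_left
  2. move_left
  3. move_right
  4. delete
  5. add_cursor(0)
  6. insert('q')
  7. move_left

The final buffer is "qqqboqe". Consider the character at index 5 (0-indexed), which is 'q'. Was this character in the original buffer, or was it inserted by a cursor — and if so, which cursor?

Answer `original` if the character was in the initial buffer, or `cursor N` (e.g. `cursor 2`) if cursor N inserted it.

After op 1 (move_left): buffer="jbone" (len 5), cursors c1@0 c2@1 c3@4, authorship .....
After op 2 (move_left): buffer="jbone" (len 5), cursors c1@0 c2@0 c3@3, authorship .....
After op 3 (move_right): buffer="jbone" (len 5), cursors c1@1 c2@1 c3@4, authorship .....
After op 4 (delete): buffer="boe" (len 3), cursors c1@0 c2@0 c3@2, authorship ...
After op 5 (add_cursor(0)): buffer="boe" (len 3), cursors c1@0 c2@0 c4@0 c3@2, authorship ...
After op 6 (insert('q')): buffer="qqqboqe" (len 7), cursors c1@3 c2@3 c4@3 c3@6, authorship 124..3.
After op 7 (move_left): buffer="qqqboqe" (len 7), cursors c1@2 c2@2 c4@2 c3@5, authorship 124..3.
Authorship (.=original, N=cursor N): 1 2 4 . . 3 .
Index 5: author = 3

Answer: cursor 3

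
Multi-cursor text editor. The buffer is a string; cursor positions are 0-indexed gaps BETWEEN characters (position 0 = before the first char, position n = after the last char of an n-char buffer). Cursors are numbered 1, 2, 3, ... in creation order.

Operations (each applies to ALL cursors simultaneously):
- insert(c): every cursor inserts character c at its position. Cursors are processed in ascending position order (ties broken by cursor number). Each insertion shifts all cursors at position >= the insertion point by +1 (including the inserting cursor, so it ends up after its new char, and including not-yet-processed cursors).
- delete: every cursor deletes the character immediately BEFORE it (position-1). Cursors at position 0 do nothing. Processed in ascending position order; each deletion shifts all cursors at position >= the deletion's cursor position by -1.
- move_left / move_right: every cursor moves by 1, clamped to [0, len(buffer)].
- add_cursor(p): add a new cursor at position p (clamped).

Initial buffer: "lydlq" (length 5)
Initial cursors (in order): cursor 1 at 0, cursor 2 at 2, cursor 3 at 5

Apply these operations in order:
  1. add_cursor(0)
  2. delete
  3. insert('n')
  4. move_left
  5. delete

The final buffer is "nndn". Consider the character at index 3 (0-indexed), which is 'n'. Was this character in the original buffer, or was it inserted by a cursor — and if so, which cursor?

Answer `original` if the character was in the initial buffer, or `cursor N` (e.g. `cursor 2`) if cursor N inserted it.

After op 1 (add_cursor(0)): buffer="lydlq" (len 5), cursors c1@0 c4@0 c2@2 c3@5, authorship .....
After op 2 (delete): buffer="ldl" (len 3), cursors c1@0 c4@0 c2@1 c3@3, authorship ...
After op 3 (insert('n')): buffer="nnlndln" (len 7), cursors c1@2 c4@2 c2@4 c3@7, authorship 14.2..3
After op 4 (move_left): buffer="nnlndln" (len 7), cursors c1@1 c4@1 c2@3 c3@6, authorship 14.2..3
After op 5 (delete): buffer="nndn" (len 4), cursors c1@0 c4@0 c2@1 c3@3, authorship 42.3
Authorship (.=original, N=cursor N): 4 2 . 3
Index 3: author = 3

Answer: cursor 3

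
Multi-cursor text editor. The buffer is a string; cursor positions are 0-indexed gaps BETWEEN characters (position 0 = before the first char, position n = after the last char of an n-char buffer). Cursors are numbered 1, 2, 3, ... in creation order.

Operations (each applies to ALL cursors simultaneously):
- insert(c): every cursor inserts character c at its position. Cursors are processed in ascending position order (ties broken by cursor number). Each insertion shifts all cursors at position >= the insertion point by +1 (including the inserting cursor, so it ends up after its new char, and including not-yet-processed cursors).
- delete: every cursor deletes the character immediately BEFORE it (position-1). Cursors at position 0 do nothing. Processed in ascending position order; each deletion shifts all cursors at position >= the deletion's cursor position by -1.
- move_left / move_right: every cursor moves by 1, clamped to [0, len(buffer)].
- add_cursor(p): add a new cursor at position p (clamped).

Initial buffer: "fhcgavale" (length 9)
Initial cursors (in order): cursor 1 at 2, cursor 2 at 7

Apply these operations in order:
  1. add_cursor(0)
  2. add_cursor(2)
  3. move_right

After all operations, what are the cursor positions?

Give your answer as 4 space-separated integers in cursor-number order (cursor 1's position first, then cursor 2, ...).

After op 1 (add_cursor(0)): buffer="fhcgavale" (len 9), cursors c3@0 c1@2 c2@7, authorship .........
After op 2 (add_cursor(2)): buffer="fhcgavale" (len 9), cursors c3@0 c1@2 c4@2 c2@7, authorship .........
After op 3 (move_right): buffer="fhcgavale" (len 9), cursors c3@1 c1@3 c4@3 c2@8, authorship .........

Answer: 3 8 1 3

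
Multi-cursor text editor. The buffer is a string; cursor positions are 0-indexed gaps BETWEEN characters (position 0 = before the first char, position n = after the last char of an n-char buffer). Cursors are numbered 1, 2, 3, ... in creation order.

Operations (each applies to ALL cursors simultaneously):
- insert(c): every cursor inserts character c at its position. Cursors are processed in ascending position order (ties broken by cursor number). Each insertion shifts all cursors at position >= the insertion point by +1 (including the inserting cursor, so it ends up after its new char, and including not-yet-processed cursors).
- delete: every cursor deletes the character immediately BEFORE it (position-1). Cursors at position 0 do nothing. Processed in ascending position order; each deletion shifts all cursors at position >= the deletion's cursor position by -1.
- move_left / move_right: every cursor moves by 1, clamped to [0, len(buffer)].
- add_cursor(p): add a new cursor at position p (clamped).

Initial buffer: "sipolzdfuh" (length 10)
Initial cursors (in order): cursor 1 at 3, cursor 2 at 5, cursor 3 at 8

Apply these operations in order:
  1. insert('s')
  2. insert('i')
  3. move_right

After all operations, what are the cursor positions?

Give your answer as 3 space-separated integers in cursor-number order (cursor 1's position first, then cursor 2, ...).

Answer: 6 10 15

Derivation:
After op 1 (insert('s')): buffer="sipsolszdfsuh" (len 13), cursors c1@4 c2@7 c3@11, authorship ...1..2...3..
After op 2 (insert('i')): buffer="sipsiolsizdfsiuh" (len 16), cursors c1@5 c2@9 c3@14, authorship ...11..22...33..
After op 3 (move_right): buffer="sipsiolsizdfsiuh" (len 16), cursors c1@6 c2@10 c3@15, authorship ...11..22...33..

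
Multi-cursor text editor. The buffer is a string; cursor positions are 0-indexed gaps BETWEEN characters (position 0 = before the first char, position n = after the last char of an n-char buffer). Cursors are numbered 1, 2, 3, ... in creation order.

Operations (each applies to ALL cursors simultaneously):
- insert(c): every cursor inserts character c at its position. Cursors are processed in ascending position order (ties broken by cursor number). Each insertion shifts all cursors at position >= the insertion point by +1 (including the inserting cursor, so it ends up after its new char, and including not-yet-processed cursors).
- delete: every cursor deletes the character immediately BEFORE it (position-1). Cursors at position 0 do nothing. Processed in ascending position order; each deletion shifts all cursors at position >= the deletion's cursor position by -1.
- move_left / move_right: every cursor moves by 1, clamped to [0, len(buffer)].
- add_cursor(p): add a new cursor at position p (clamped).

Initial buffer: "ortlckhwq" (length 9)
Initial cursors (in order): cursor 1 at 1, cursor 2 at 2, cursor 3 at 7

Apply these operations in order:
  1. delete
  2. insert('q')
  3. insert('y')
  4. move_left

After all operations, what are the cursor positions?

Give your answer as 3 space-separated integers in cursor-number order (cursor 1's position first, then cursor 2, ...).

Answer: 3 3 9

Derivation:
After op 1 (delete): buffer="tlckwq" (len 6), cursors c1@0 c2@0 c3@4, authorship ......
After op 2 (insert('q')): buffer="qqtlckqwq" (len 9), cursors c1@2 c2@2 c3@7, authorship 12....3..
After op 3 (insert('y')): buffer="qqyytlckqywq" (len 12), cursors c1@4 c2@4 c3@10, authorship 1212....33..
After op 4 (move_left): buffer="qqyytlckqywq" (len 12), cursors c1@3 c2@3 c3@9, authorship 1212....33..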